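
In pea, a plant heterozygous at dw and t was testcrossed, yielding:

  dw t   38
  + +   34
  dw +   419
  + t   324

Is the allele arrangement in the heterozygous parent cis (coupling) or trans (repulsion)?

The two most frequent classes are + t (324) and dw + (419); these are the parental (non-recombinant) types.
So the F1 carried + t on one chromosome and dw + on the other — the recessive alleles are on opposite chromosomes (trans / repulsion).

trans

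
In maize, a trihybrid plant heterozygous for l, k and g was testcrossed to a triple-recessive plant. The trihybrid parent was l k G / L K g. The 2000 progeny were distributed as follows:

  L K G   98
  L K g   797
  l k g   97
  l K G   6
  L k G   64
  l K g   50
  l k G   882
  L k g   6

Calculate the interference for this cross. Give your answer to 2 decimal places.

The two rarest classes, l K G and L k g, are the double crossovers. Comparing them with the parentals, only the k allele has switched, so k is the middle locus and the order is l – k – g.
l–k: (114 + 12)/2000 = 0.0630; k–g: (195 + 12)/2000 = 0.1035.
Expected DCO frequency = 0.0630 × 0.1035 ≈ 0.00652; observed = 12/2000 ≈ 0.00600.
Coefficient of coincidence = 0.00600/0.00652 ≈ 0.92; interference = 1 − 0.92 = 0.08.

0.08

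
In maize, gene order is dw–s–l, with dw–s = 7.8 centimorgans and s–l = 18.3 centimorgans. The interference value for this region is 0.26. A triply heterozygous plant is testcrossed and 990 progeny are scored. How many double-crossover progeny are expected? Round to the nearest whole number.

Map distances give recombination frequencies of 0.078 and 0.183 for the two intervals.
With interference 0.26 (so coincidence = 0.74), expected double-crossover frequency = 0.078 × 0.183 × 0.74 = 0.01056.
Expected number = 0.01056 × 990 = 10.46 ≈ 10.

10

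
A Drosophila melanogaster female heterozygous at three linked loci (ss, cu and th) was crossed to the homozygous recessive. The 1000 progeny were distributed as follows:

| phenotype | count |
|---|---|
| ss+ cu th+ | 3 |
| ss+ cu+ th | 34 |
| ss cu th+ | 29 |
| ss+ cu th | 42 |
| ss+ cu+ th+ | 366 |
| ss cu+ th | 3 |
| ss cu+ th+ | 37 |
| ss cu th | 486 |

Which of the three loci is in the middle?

The two most frequent reciprocal classes, ss+ cu+ th+ and ss cu th, are the parental types, so the F1 was ss+ cu+ th+ / ss cu th.
The two rarest classes, ss+ cu th+ and ss cu+ th, are the double crossovers. Comparing them with the parentals, only the cu allele has switched, so cu is the middle locus and the order is ss – cu – th.

cu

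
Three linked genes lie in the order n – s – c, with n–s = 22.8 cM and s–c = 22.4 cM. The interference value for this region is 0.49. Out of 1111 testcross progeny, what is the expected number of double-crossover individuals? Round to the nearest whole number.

Map distances give recombination frequencies of 0.228 and 0.224 for the two intervals.
With interference 0.49 (so coincidence = 0.51), expected double-crossover frequency = 0.228 × 0.224 × 0.51 = 0.02605.
Expected number = 0.02605 × 1111 = 28.94 ≈ 29.

29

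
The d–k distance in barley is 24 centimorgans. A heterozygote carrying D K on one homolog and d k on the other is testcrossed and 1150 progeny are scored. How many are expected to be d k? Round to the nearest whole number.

A map distance of 24 centimorgans corresponds to a recombination frequency of 0.240.
The F1 is D K / d k, so d k is a parental gamete class with expected frequency (1 − r)/2 = 0.760/2 = 0.3800.
Expected number = 0.3800 × 1150 = 437.00 ≈ 437.

437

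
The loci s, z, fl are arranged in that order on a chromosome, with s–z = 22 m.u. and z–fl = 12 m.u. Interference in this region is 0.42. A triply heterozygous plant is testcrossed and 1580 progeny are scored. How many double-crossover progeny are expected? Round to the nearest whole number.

Map distances give recombination frequencies of 0.220 and 0.120 for the two intervals.
With interference 0.42 (so coincidence = 0.58), expected double-crossover frequency = 0.220 × 0.120 × 0.58 = 0.01531.
Expected number = 0.01531 × 1580 = 24.19 ≈ 24.

24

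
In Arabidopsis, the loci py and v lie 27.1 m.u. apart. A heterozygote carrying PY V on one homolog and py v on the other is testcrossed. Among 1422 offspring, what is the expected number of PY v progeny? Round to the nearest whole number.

193

A map distance of 27.1 m.u. corresponds to a recombination frequency of 0.271.
The F1 is PY V / py v, so PY v is a recombinant gamete class with expected frequency r/2 = 0.271/2 = 0.1355.
Expected number = 0.1355 × 1422 = 192.68 ≈ 193.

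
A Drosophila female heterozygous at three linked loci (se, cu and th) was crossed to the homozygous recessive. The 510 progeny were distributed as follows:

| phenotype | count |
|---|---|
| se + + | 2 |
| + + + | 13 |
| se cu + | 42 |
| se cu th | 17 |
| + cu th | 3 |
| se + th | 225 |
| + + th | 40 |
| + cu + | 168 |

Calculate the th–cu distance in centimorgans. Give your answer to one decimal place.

The two most frequent reciprocal classes, + cu + and se + th, are the parental types, so the F1 was + cu + / se + th.
The two rarest classes, + cu th and se + +, are the double crossovers. Comparing them with the parentals, only the th allele has switched, so th is the middle locus and the order is cu – th – se.
Crossovers in the cu–th interval produce the single-crossover classes + + + and se cu th (13 + 17 = 30) plus the double crossovers (5).
RF(cu–th) = (30 + 5) / 510 = 35/510 = 0.0686 → 6.9 centimorgans.

6.9 centimorgans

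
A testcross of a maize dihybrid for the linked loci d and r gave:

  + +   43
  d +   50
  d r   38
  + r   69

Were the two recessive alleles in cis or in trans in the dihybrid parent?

trans

The two most frequent classes are + r (69) and d + (50); these are the parental (non-recombinant) types.
So the F1 carried + r on one chromosome and d + on the other — the recessive alleles are on opposite chromosomes (trans / repulsion).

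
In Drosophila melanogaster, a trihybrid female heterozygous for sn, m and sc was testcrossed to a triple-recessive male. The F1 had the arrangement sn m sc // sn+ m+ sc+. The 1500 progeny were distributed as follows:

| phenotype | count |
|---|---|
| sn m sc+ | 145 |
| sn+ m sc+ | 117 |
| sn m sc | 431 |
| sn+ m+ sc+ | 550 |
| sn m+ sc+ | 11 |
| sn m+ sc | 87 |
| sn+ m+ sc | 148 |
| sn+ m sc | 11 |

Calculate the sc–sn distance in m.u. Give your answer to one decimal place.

21.0 m.u.

The two rarest classes, sn+ m sc and sn m+ sc+, are the double crossovers. Comparing them with the parentals, only the sn allele has switched, so sn is the middle locus and the order is sc – sn – m.
Crossovers in the sc–sn interval produce the single-crossover classes sn m sc+ and sn+ m+ sc (145 + 148 = 293) plus the double crossovers (22).
RF(sc–sn) = (293 + 22) / 1500 = 315/1500 = 0.2100 → 21.0 m.u.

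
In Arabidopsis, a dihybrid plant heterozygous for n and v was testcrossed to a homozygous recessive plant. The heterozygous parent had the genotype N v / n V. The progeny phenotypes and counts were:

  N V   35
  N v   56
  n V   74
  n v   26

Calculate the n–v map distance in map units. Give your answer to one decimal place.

31.9 map units

The recombinant classes are N V and n v: 35 + 26 = 61.
Recombination frequency = 61/191 = 0.3194 ≈ 31.9%, i.e. 31.9 map units.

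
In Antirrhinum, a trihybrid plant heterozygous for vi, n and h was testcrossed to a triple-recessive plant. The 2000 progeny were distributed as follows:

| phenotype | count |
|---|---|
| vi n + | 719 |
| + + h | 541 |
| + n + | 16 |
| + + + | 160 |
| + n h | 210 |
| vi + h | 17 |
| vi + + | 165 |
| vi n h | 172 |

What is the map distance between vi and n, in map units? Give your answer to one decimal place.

20.4 map units

The two most frequent reciprocal classes, vi n + and + + h, are the parental types, so the F1 was vi n + / + + h.
The two rarest classes, + n + and vi + h, are the double crossovers. Comparing them with the parentals, only the vi allele has switched, so vi is the middle locus and the order is n – vi – h.
Crossovers in the n–vi interval produce the single-crossover classes vi + + and + n h (165 + 210 = 375) plus the double crossovers (33).
RF(n–vi) = (375 + 33) / 2000 = 408/2000 = 0.2040 → 20.4 map units.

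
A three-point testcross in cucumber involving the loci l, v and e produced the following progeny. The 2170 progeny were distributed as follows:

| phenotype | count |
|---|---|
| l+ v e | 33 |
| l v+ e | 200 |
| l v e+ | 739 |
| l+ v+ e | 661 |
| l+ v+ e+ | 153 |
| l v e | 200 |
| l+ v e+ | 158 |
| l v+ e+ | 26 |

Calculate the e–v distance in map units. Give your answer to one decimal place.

19.0 map units

The two most frequent reciprocal classes, l v e+ and l+ v+ e, are the parental types, so the F1 was l v e+ / l+ v+ e.
The two rarest classes, l v+ e+ and l+ v e, are the double crossovers. Comparing them with the parentals, only the v allele has switched, so v is the middle locus and the order is l – v – e.
Crossovers in the v–e interval produce the single-crossover classes l v e and l+ v+ e+ (200 + 153 = 353) plus the double crossovers (59).
RF(v–e) = (353 + 59) / 2170 = 412/2170 = 0.1899 → 19.0 map units.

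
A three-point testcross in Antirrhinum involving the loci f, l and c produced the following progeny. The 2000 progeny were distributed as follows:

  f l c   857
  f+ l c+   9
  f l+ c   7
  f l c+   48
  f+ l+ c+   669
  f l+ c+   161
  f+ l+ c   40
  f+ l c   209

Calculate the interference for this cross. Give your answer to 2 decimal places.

0.20

The two most frequent reciprocal classes, f l c and f+ l+ c+, are the parental types, so the F1 was f l c / f+ l+ c+.
The two rarest classes, f l+ c and f+ l c+, are the double crossovers. Comparing them with the parentals, only the l allele has switched, so l is the middle locus and the order is c – l – f.
c–l: (88 + 16)/2000 = 0.0520; l–f: (370 + 16)/2000 = 0.1930.
Expected DCO frequency = 0.0520 × 0.1930 ≈ 0.01004; observed = 16/2000 ≈ 0.00800.
Coefficient of coincidence = 0.00800/0.01004 ≈ 0.80; interference = 1 − 0.80 = 0.20.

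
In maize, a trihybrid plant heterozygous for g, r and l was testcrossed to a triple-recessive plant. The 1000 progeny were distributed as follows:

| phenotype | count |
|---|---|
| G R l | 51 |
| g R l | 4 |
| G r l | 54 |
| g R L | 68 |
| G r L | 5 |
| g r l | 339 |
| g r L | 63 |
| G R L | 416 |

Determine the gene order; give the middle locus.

The two most frequent reciprocal classes, g r l and G R L, are the parental types, so the F1 was g r l / G R L.
The two rarest classes, g R l and G r L, are the double crossovers. Comparing them with the parentals, only the r allele has switched, so r is the middle locus and the order is g – r – l.

r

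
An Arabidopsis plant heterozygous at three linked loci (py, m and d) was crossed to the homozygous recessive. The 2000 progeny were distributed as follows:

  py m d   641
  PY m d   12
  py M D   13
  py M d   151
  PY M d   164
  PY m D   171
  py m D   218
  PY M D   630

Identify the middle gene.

The two most frequent reciprocal classes, PY M D and py m d, are the parental types, so the F1 was PY M D / py m d.
The two rarest classes, py M D and PY m d, are the double crossovers. Comparing them with the parentals, only the py allele has switched, so py is the middle locus and the order is m – py – d.

py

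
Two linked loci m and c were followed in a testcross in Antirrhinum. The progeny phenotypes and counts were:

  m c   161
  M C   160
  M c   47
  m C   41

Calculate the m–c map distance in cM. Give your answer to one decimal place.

The two most frequent classes, M C (160) and m c (161), are the parental types, so the F1 was M C / m c.
The recombinant classes are M c and m C: 47 + 41 = 88.
Recombination frequency = 88/409 = 0.2152 ≈ 21.5%, i.e. 21.5 cM.

21.5 cM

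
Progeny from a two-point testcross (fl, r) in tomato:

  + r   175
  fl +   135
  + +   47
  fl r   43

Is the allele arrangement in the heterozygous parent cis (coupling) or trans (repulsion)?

The two most frequent classes are + r (175) and fl + (135); these are the parental (non-recombinant) types.
So the F1 carried + r on one chromosome and fl + on the other — the recessive alleles are on opposite chromosomes (trans / repulsion).

trans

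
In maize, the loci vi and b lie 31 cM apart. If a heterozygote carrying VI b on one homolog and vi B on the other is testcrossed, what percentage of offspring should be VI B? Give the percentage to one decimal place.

15.5%

A map distance of 31 cM corresponds to a recombination frequency of 0.310.
The F1 is VI b / vi B, so VI B is a recombinant gamete class with expected frequency r/2 = 0.310/2 = 0.1550.
That is 0.1550 = 15.5% of the progeny.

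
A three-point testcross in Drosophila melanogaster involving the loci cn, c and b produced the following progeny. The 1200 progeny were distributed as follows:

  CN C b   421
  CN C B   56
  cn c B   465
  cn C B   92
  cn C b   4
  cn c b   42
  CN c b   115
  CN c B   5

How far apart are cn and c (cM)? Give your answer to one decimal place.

18.0 cM

The two most frequent reciprocal classes, cn c B and CN C b, are the parental types, so the F1 was cn c B / CN C b.
The two rarest classes, CN c B and cn C b, are the double crossovers. Comparing them with the parentals, only the cn allele has switched, so cn is the middle locus and the order is c – cn – b.
Crossovers in the c–cn interval produce the single-crossover classes cn C B and CN c b (92 + 115 = 207) plus the double crossovers (9).
RF(c–cn) = (207 + 9) / 1200 = 216/1200 = 0.1800 → 18.0 cM.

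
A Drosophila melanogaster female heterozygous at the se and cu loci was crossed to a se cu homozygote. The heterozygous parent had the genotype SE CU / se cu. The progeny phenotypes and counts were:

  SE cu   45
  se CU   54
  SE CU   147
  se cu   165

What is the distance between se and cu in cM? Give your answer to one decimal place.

24.1 cM

The recombinant classes are SE cu and se CU: 45 + 54 = 99.
Recombination frequency = 99/411 = 0.2409 ≈ 24.1%, i.e. 24.1 cM.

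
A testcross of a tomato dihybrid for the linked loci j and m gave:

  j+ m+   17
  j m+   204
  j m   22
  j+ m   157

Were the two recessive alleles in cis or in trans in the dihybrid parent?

The two most frequent classes are j+ m (157) and j m+ (204); these are the parental (non-recombinant) types.
So the F1 carried j+ m on one chromosome and j m+ on the other — the recessive alleles are on opposite chromosomes (trans / repulsion).

trans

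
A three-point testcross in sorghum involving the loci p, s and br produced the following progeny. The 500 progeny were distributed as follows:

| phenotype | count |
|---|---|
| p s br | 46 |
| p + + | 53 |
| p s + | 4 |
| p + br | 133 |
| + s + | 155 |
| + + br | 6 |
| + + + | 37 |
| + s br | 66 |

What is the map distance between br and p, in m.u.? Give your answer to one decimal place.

The two most frequent reciprocal classes, + s + and p + br, are the parental types, so the F1 was + s + / p + br.
The two rarest classes, p s + and + + br, are the double crossovers. Comparing them with the parentals, only the p allele has switched, so p is the middle locus and the order is s – p – br.
Crossovers in the p–br interval produce the single-crossover classes + s br and p + + (66 + 53 = 119) plus the double crossovers (10).
RF(p–br) = (119 + 10) / 500 = 129/500 = 0.2580 → 25.8 m.u.

25.8 m.u.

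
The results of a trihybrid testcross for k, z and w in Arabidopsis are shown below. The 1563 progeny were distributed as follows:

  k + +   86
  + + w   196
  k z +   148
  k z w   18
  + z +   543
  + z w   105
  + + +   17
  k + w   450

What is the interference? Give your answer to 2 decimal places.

0.36

The two most frequent reciprocal classes, k + w and + z +, are the parental types, so the F1 was k + w / + z +.
The two rarest classes, k z w and + + +, are the double crossovers. Comparing them with the parentals, only the z allele has switched, so z is the middle locus and the order is w – z – k.
w–z: (191 + 35)/1563 = 0.1446; z–k: (344 + 35)/1563 = 0.2425.
Expected DCO frequency = 0.1446 × 0.2425 ≈ 0.03507; observed = 35/1563 ≈ 0.02239.
Coefficient of coincidence = 0.02239/0.03507 ≈ 0.64; interference = 1 − 0.64 = 0.36.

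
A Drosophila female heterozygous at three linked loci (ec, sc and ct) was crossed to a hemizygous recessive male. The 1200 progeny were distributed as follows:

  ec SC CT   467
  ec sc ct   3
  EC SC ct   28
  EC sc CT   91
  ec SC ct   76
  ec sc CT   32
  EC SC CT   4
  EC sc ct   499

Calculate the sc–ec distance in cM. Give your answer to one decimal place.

5.6 cM

The two most frequent reciprocal classes, EC sc ct and ec SC CT, are the parental types, so the F1 was EC sc ct / ec SC CT.
The two rarest classes, ec sc ct and EC SC CT, are the double crossovers. Comparing them with the parentals, only the ec allele has switched, so ec is the middle locus and the order is ct – ec – sc.
Crossovers in the ec–sc interval produce the single-crossover classes EC SC ct and ec sc CT (28 + 32 = 60) plus the double crossovers (7).
RF(ec–sc) = (60 + 7) / 1200 = 67/1200 = 0.0558 → 5.6 cM.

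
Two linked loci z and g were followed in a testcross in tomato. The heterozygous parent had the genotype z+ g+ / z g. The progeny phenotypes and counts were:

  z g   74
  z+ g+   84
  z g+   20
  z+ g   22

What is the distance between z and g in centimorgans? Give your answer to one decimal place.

21.0 centimorgans

The recombinant classes are z+ g and z g+: 22 + 20 = 42.
Recombination frequency = 42/200 = 0.2100 ≈ 21.0%, i.e. 21.0 centimorgans.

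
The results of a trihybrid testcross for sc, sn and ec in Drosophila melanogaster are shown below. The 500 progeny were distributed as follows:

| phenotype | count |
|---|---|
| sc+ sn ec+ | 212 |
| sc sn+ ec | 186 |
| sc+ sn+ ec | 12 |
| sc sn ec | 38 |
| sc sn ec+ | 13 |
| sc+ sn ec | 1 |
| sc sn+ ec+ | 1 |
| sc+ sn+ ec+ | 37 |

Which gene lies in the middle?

The two most frequent reciprocal classes, sc sn+ ec and sc+ sn ec+, are the parental types, so the F1 was sc sn+ ec / sc+ sn ec+.
The two rarest classes, sc sn+ ec+ and sc+ sn ec, are the double crossovers. Comparing them with the parentals, only the ec allele has switched, so ec is the middle locus and the order is sn – ec – sc.

ec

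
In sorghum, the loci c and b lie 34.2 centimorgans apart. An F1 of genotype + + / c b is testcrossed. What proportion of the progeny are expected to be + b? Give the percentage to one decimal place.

17.1%

A map distance of 34.2 centimorgans corresponds to a recombination frequency of 0.342.
The F1 is + + / c b, so + b is a recombinant gamete class with expected frequency r/2 = 0.342/2 = 0.1710.
That is 0.1710 = 17.1% of the progeny.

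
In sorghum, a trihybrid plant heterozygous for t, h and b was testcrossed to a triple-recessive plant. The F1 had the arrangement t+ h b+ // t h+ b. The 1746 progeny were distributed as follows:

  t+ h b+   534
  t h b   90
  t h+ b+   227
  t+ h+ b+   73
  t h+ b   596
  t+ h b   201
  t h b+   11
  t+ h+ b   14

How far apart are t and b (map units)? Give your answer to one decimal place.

The two rarest classes, t h b+ and t+ h+ b, are the double crossovers. Comparing them with the parentals, only the t allele has switched, so t is the middle locus and the order is b – t – h.
Crossovers in the b–t interval produce the single-crossover classes t+ h b and t h+ b+ (201 + 227 = 428) plus the double crossovers (25).
RF(b–t) = (428 + 25) / 1746 = 453/1746 = 0.2595 → 25.9 map units.

25.9 map units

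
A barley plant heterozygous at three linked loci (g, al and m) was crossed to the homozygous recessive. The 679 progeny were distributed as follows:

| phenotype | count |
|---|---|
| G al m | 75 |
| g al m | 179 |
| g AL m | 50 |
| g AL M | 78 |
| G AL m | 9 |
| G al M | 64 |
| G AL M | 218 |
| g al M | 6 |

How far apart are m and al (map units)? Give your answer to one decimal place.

19.0 map units

The two most frequent reciprocal classes, G AL M and g al m, are the parental types, so the F1 was G AL M / g al m.
The two rarest classes, G AL m and g al M, are the double crossovers. Comparing them with the parentals, only the m allele has switched, so m is the middle locus and the order is al – m – g.
Crossovers in the al–m interval produce the single-crossover classes G al M and g AL m (64 + 50 = 114) plus the double crossovers (15).
RF(al–m) = (114 + 15) / 679 = 129/679 = 0.1900 → 19.0 map units.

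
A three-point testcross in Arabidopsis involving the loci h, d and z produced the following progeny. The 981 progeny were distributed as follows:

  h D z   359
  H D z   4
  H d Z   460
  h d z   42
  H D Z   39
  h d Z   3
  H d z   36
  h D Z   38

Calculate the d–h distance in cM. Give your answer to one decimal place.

The two most frequent reciprocal classes, h D z and H d Z, are the parental types, so the F1 was h D z / H d Z.
The two rarest classes, H D z and h d Z, are the double crossovers. Comparing them with the parentals, only the h allele has switched, so h is the middle locus and the order is d – h – z.
Crossovers in the d–h interval produce the single-crossover classes h d z and H D Z (42 + 39 = 81) plus the double crossovers (7).
RF(d–h) = (81 + 7) / 981 = 88/981 = 0.0897 → 9.0 cM.

9.0 cM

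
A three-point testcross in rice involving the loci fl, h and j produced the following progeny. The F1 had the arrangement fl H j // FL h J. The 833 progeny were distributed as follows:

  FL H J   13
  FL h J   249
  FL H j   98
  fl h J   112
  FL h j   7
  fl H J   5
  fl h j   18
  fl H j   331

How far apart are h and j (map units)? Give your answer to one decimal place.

5.2 map units

The two rarest classes, fl H J and FL h j, are the double crossovers. Comparing them with the parentals, only the j allele has switched, so j is the middle locus and the order is fl – j – h.
Crossovers in the j–h interval produce the single-crossover classes fl h j and FL H J (18 + 13 = 31) plus the double crossovers (12).
RF(j–h) = (31 + 12) / 833 = 43/833 = 0.0516 → 5.2 map units.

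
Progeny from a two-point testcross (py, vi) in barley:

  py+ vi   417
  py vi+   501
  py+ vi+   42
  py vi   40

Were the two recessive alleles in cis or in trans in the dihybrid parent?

trans

The two most frequent classes are py+ vi (417) and py vi+ (501); these are the parental (non-recombinant) types.
So the F1 carried py+ vi on one chromosome and py vi+ on the other — the recessive alleles are on opposite chromosomes (trans / repulsion).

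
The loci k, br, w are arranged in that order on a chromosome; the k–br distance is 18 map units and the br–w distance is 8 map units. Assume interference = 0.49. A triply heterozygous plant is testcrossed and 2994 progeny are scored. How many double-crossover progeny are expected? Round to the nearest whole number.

22

Map distances give recombination frequencies of 0.180 and 0.080 for the two intervals.
With interference 0.49 (so coincidence = 0.51), expected double-crossover frequency = 0.180 × 0.080 × 0.51 = 0.00734.
Expected number = 0.00734 × 2994 = 21.99 ≈ 22.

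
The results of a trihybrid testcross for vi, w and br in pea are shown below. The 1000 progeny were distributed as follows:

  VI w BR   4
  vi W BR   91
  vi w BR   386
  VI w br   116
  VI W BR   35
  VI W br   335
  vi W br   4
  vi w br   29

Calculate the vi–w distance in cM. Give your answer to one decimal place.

The two most frequent reciprocal classes, vi w BR and VI W br, are the parental types, so the F1 was vi w BR / VI W br.
The two rarest classes, VI w BR and vi W br, are the double crossovers. Comparing them with the parentals, only the vi allele has switched, so vi is the middle locus and the order is br – vi – w.
Crossovers in the vi–w interval produce the single-crossover classes vi W BR and VI w br (91 + 116 = 207) plus the double crossovers (8).
RF(vi–w) = (207 + 8) / 1000 = 215/1000 = 0.2150 → 21.5 cM.

21.5 cM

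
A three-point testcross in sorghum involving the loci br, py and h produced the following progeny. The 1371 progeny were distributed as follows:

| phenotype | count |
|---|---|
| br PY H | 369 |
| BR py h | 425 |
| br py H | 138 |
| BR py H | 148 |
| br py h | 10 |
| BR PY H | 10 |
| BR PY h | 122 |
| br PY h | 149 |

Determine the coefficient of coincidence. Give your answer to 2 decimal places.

The two most frequent reciprocal classes, br PY H and BR py h, are the parental types, so the F1 was br PY H / BR py h.
The two rarest classes, BR PY H and br py h, are the double crossovers. Comparing them with the parentals, only the br allele has switched, so br is the middle locus and the order is h – br – py.
h–br: (297 + 20)/1371 = 0.2312; br–py: (260 + 20)/1371 = 0.2042.
Expected DCO frequency = 0.2312 × 0.2042 ≈ 0.04721; observed = 20/1371 ≈ 0.01459.
Coefficient of coincidence = 0.01459/0.04721 ≈ 0.31.

0.31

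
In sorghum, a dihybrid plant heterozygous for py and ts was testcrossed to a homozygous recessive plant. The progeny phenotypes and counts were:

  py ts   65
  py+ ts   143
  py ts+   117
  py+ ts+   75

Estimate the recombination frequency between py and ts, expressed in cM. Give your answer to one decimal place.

The two most frequent classes, py+ ts (143) and py ts+ (117), are the parental types, so the F1 was py+ ts / py ts+.
The recombinant classes are py+ ts+ and py ts: 75 + 65 = 140.
Recombination frequency = 140/400 = 0.3500 ≈ 35.0%, i.e. 35.0 cM.

35.0 cM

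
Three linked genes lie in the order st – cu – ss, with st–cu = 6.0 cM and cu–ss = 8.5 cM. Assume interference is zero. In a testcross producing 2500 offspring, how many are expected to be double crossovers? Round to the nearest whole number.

13

Map distances give recombination frequencies of 0.060 and 0.085 for the two intervals.
With no interference, expected double-crossover frequency = 0.060 × 0.085 = 0.00510.
Expected number = 0.00510 × 2500 = 12.75 ≈ 13.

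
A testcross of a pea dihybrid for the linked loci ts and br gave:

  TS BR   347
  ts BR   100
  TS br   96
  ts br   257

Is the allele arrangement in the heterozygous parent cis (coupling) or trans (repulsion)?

The two most frequent classes are TS BR (347) and ts br (257); these are the parental (non-recombinant) types.
So the F1 carried TS BR on one chromosome and ts br on the other — the recessive alleles are on the same chromosome (cis / coupling).

cis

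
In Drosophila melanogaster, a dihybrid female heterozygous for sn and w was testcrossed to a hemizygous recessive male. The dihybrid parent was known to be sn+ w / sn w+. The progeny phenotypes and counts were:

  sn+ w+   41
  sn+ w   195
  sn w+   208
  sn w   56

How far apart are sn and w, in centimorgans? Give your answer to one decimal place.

The recombinant classes are sn+ w+ and sn w: 41 + 56 = 97.
Recombination frequency = 97/500 = 0.1940 ≈ 19.4%, i.e. 19.4 centimorgans.

19.4 centimorgans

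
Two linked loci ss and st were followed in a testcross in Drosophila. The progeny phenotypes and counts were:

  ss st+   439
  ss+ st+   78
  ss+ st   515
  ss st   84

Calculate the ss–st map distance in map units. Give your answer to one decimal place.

The two most frequent classes, ss+ st (515) and ss st+ (439), are the parental types, so the F1 was ss+ st / ss st+.
The recombinant classes are ss+ st+ and ss st: 78 + 84 = 162.
Recombination frequency = 162/1116 = 0.1452 ≈ 14.5%, i.e. 14.5 map units.

14.5 map units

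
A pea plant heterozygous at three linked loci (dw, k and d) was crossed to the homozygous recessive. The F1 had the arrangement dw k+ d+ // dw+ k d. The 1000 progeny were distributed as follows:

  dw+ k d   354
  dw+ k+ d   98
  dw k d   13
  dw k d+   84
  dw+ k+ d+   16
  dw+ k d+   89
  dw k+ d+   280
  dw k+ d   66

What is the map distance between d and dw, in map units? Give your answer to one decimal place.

18.4 map units

The two rarest classes, dw+ k+ d+ and dw k d, are the double crossovers. Comparing them with the parentals, only the dw allele has switched, so dw is the middle locus and the order is k – dw – d.
Crossovers in the dw–d interval produce the single-crossover classes dw k+ d and dw+ k d+ (66 + 89 = 155) plus the double crossovers (29).
RF(dw–d) = (155 + 29) / 1000 = 184/1000 = 0.1840 → 18.4 map units.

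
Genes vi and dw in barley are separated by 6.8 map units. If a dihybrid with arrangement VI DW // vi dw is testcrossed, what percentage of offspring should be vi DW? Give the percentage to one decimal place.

A map distance of 6.8 map units corresponds to a recombination frequency of 0.068.
The F1 is VI DW / vi dw, so vi DW is a recombinant gamete class with expected frequency r/2 = 0.068/2 = 0.0340.
That is 0.0340 = 3.4% of the progeny.

3.4%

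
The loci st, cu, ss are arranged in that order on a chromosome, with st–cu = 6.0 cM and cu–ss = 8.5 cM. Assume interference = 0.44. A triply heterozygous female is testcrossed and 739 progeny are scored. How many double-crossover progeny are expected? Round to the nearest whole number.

2

Map distances give recombination frequencies of 0.060 and 0.085 for the two intervals.
With interference 0.44 (so coincidence = 0.56), expected double-crossover frequency = 0.060 × 0.085 × 0.56 = 0.00286.
Expected number = 0.00286 × 739 = 2.11 ≈ 2.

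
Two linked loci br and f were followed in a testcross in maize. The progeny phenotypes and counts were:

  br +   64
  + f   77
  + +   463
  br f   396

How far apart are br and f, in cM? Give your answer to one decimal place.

14.1 cM

The two most frequent classes, + + (463) and br f (396), are the parental types, so the F1 was + + / br f.
The recombinant classes are + f and br +: 77 + 64 = 141.
Recombination frequency = 141/1000 = 0.1410 ≈ 14.1%, i.e. 14.1 cM.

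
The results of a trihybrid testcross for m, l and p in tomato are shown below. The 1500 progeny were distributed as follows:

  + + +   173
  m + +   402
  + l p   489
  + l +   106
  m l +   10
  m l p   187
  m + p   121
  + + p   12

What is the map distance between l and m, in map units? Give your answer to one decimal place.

The two most frequent reciprocal classes, + l p and m + +, are the parental types, so the F1 was + l p / m + +.
The two rarest classes, + + p and m l +, are the double crossovers. Comparing them with the parentals, only the l allele has switched, so l is the middle locus and the order is m – l – p.
Crossovers in the m–l interval produce the single-crossover classes m l p and + + + (187 + 173 = 360) plus the double crossovers (22).
RF(m–l) = (360 + 22) / 1500 = 382/1500 = 0.2547 → 25.5 map units.

25.5 map units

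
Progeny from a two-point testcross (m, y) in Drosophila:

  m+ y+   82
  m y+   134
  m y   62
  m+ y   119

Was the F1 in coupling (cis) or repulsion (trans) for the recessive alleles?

The two most frequent classes are m+ y (119) and m y+ (134); these are the parental (non-recombinant) types.
So the F1 carried m+ y on one chromosome and m y+ on the other — the recessive alleles are on opposite chromosomes (trans / repulsion).

trans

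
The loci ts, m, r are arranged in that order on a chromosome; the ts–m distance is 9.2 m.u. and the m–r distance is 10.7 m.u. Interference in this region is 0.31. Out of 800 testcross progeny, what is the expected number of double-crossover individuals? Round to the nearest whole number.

Map distances give recombination frequencies of 0.092 and 0.107 for the two intervals.
With interference 0.31 (so coincidence = 0.69), expected double-crossover frequency = 0.092 × 0.107 × 0.69 = 0.00679.
Expected number = 0.00679 × 800 = 5.43 ≈ 5.

5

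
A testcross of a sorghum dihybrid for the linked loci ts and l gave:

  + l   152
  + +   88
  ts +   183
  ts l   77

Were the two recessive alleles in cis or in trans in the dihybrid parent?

trans

The two most frequent classes are + l (152) and ts + (183); these are the parental (non-recombinant) types.
So the F1 carried + l on one chromosome and ts + on the other — the recessive alleles are on opposite chromosomes (trans / repulsion).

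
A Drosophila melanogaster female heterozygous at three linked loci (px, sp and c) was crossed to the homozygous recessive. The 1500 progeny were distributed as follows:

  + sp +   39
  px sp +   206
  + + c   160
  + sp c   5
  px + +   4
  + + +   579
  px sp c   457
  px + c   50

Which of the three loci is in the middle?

px

The two most frequent reciprocal classes, + + + and px sp c, are the parental types, so the F1 was + + + / px sp c.
The two rarest classes, px + + and + sp c, are the double crossovers. Comparing them with the parentals, only the px allele has switched, so px is the middle locus and the order is sp – px – c.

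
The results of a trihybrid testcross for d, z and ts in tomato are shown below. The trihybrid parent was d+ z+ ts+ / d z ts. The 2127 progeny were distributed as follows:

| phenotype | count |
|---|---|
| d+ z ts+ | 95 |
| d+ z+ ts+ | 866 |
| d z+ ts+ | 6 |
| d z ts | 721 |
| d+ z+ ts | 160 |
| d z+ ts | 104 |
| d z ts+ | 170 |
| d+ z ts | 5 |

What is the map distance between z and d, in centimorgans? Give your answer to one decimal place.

9.9 centimorgans

The two rarest classes, d z+ ts+ and d+ z ts, are the double crossovers. Comparing them with the parentals, only the d allele has switched, so d is the middle locus and the order is ts – d – z.
Crossovers in the d–z interval produce the single-crossover classes d+ z ts+ and d z+ ts (95 + 104 = 199) plus the double crossovers (11).
RF(d–z) = (199 + 11) / 2127 = 210/2127 = 0.0987 → 9.9 centimorgans.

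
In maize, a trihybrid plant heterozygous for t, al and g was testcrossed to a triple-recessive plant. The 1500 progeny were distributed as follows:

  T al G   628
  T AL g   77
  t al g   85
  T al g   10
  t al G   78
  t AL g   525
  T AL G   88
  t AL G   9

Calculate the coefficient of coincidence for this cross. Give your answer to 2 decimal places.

The two most frequent reciprocal classes, t AL g and T al G, are the parental types, so the F1 was t AL g / T al G.
The two rarest classes, t AL G and T al g, are the double crossovers. Comparing them with the parentals, only the g allele has switched, so g is the middle locus and the order is t – g – al.
t–g: (155 + 19)/1500 = 0.1160; g–al: (173 + 19)/1500 = 0.1280.
Expected DCO frequency = 0.1160 × 0.1280 ≈ 0.01485; observed = 19/1500 ≈ 0.01267.
Coefficient of coincidence = 0.01267/0.01485 ≈ 0.85.

0.85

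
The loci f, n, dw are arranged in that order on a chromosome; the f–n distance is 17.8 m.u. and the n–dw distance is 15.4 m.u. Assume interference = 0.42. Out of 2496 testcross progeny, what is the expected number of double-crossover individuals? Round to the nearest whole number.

40

Map distances give recombination frequencies of 0.178 and 0.154 for the two intervals.
With interference 0.42 (so coincidence = 0.58), expected double-crossover frequency = 0.178 × 0.154 × 0.58 = 0.01590.
Expected number = 0.01590 × 2496 = 39.68 ≈ 40.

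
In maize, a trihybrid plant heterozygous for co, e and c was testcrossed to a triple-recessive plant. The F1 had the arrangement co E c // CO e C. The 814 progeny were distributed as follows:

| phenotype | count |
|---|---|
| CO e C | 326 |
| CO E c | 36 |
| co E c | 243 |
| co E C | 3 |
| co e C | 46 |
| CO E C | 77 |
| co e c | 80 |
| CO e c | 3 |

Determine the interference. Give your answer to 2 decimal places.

The two rarest classes, co E C and CO e c, are the double crossovers. Comparing them with the parentals, only the c allele has switched, so c is the middle locus and the order is e – c – co.
e–c: (157 + 6)/814 = 0.2002; c–co: (82 + 6)/814 = 0.1081.
Expected DCO frequency = 0.2002 × 0.1081 ≈ 0.02164; observed = 6/814 ≈ 0.00737.
Coefficient of coincidence = 0.00737/0.02164 ≈ 0.34; interference = 1 − 0.34 = 0.66.

0.66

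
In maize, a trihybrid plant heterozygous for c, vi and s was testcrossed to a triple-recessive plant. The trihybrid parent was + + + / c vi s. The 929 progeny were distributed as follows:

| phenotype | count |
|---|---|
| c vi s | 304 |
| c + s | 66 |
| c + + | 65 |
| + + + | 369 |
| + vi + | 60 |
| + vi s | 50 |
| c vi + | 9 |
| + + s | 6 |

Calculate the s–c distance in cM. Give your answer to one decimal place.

14.0 cM

The two rarest classes, + + s and c vi +, are the double crossovers. Comparing them with the parentals, only the s allele has switched, so s is the middle locus and the order is vi – s – c.
Crossovers in the s–c interval produce the single-crossover classes c + + and + vi s (65 + 50 = 115) plus the double crossovers (15).
RF(s–c) = (115 + 15) / 929 = 130/929 = 0.1399 → 14.0 cM.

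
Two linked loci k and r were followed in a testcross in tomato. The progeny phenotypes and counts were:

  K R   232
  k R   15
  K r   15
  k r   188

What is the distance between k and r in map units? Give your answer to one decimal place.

6.7 map units

The two most frequent classes, K R (232) and k r (188), are the parental types, so the F1 was K R / k r.
The recombinant classes are K r and k R: 15 + 15 = 30.
Recombination frequency = 30/450 = 0.0667 ≈ 6.7%, i.e. 6.7 map units.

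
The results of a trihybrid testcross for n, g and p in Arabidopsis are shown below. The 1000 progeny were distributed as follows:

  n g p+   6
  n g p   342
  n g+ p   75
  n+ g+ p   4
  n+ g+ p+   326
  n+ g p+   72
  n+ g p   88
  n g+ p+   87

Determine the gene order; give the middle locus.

The two most frequent reciprocal classes, n+ g+ p+ and n g p, are the parental types, so the F1 was n+ g+ p+ / n g p.
The two rarest classes, n+ g+ p and n g p+, are the double crossovers. Comparing them with the parentals, only the p allele has switched, so p is the middle locus and the order is n – p – g.

p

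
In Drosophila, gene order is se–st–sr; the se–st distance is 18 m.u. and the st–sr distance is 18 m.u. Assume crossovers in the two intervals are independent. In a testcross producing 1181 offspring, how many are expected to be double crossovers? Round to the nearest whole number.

Map distances give recombination frequencies of 0.180 and 0.180 for the two intervals.
With no interference, expected double-crossover frequency = 0.180 × 0.180 = 0.03240.
Expected number = 0.03240 × 1181 = 38.26 ≈ 38.

38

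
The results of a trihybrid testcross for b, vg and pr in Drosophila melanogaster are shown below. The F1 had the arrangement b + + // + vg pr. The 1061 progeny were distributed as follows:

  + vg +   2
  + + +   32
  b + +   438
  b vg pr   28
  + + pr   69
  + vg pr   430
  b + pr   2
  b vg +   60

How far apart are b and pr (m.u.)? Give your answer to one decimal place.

6.0 m.u.

The two rarest classes, b + pr and + vg +, are the double crossovers. Comparing them with the parentals, only the pr allele has switched, so pr is the middle locus and the order is vg – pr – b.
Crossovers in the pr–b interval produce the single-crossover classes + + + and b vg pr (32 + 28 = 60) plus the double crossovers (4).
RF(pr–b) = (60 + 4) / 1061 = 64/1061 = 0.0603 → 6.0 m.u.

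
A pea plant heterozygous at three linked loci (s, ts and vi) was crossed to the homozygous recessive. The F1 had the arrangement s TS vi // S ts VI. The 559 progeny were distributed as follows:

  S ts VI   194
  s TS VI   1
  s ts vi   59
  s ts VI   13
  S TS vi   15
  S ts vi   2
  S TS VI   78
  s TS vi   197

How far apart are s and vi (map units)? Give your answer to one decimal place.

5.5 map units

The two rarest classes, s TS VI and S ts vi, are the double crossovers. Comparing them with the parentals, only the vi allele has switched, so vi is the middle locus and the order is ts – vi – s.
Crossovers in the vi–s interval produce the single-crossover classes S TS vi and s ts VI (15 + 13 = 28) plus the double crossovers (3).
RF(vi–s) = (28 + 3) / 559 = 31/559 = 0.0555 → 5.5 map units.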